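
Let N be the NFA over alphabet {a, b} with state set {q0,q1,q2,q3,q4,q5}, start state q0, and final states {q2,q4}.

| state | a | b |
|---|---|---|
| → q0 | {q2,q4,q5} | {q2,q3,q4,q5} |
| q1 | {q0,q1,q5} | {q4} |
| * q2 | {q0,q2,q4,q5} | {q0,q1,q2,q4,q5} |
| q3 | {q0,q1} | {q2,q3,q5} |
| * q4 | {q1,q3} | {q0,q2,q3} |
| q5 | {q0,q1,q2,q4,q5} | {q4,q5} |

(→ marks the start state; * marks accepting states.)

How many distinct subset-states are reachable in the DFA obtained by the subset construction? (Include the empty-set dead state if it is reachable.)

4

Start state of the DFA: {q0}.
{q0} --a--> {q2,q4,q5}  [new]
{q0} --b--> {q2,q3,q4,q5}  [new]
{q2,q4,q5} --a--> {q0,q1,q2,q3,q4,q5}  [new]
{q2,q4,q5} --b--> {q0,q1,q2,q3,q4,q5}  [seen]
{q2,q3,q4,q5} --a--> {q0,q1,q2,q3,q4,q5}  [seen]
{q2,q3,q4,q5} --b--> {q0,q1,q2,q3,q4,q5}  [seen]
{q0,q1,q2,q3,q4,q5} --a--> {q0,q1,q2,q3,q4,q5}  [seen]
{q0,q1,q2,q3,q4,q5} --b--> {q0,q1,q2,q3,q4,q5}  [seen]
Reachable DFA states: {q0}, {q2,q4,q5}, {q2,q3,q4,q5}, {q0,q1,q2,q3,q4,q5}.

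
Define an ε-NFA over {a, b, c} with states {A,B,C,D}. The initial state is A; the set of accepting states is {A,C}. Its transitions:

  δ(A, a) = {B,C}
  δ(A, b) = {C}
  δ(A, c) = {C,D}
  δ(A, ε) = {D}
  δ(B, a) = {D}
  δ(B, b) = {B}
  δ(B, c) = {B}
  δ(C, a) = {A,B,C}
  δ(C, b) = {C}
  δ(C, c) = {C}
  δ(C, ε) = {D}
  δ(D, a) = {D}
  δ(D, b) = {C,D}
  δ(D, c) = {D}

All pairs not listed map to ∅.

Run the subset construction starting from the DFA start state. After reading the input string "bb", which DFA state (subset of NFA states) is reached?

{C,D}

Start: {A,D}.
δ(A,b) = {C}; δ(D,b) = {C,D}.
Union: {C,D}.
After b: {C,D}.
δ(C,b) = {C}; δ(D,b) = {C,D}.
Union: {C,D}.
After b: {C,D}.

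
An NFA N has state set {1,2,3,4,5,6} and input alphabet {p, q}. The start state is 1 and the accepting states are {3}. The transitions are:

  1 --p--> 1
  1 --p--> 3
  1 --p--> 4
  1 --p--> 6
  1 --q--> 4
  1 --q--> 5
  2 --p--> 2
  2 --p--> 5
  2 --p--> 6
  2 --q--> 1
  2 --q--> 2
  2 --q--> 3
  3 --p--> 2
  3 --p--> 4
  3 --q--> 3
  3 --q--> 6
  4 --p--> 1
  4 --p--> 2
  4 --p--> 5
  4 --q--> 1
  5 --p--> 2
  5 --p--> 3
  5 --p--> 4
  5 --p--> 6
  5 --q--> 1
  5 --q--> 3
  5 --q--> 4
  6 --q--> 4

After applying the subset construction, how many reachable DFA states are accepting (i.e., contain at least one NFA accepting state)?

Start state of the DFA: {1}.
{1} --p--> {1,3,4,6}  [new]
{1} --q--> {4,5}  [new]
{1,3,4,6} --p--> {1,2,3,4,5,6}  [new]
{1,3,4,6} --q--> {1,3,4,5,6}  [new]
{4,5} --p--> {1,2,3,4,5,6}  [seen]
{4,5} --q--> {1,3,4}  [new]
{1,2,3,4,5,6} --p--> {1,2,3,4,5,6}  [seen]
{1,2,3,4,5,6} --q--> {1,2,3,4,5,6}  [seen]
{1,3,4,5,6} --p--> {1,2,3,4,5,6}  [seen]
{1,3,4,5,6} --q--> {1,3,4,5,6}  [seen]
{1,3,4} --p--> {1,2,3,4,5,6}  [seen]
{1,3,4} --q--> {1,3,4,5,6}  [seen]
Reachable DFA states: {1}, {1,3,4,6}, {4,5}, {1,2,3,4,5,6}, {1,3,4,5,6}, {1,3,4}.
Accepting DFA states (contain an NFA accepting state): {1,3,4,6}, {1,2,3,4,5,6}, {1,3,4,5,6}, {1,3,4}.

4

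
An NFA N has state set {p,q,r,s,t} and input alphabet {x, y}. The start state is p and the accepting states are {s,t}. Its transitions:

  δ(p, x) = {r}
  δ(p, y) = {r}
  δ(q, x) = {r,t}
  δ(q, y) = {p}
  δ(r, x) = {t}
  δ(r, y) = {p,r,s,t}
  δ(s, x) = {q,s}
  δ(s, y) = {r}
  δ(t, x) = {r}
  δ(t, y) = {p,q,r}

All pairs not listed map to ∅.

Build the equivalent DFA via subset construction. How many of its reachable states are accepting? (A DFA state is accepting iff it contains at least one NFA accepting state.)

Start state of the DFA: {p}.
{p} --x--> {r}  [new]
{p} --y--> {r}  [seen]
{r} --x--> {t}  [new]
{r} --y--> {p,r,s,t}  [new]
{t} --x--> {r}  [seen]
{t} --y--> {p,q,r}  [new]
{p,r,s,t} --x--> {q,r,s,t}  [new]
{p,r,s,t} --y--> {p,q,r,s,t}  [new]
{p,q,r} --x--> {r,t}  [new]
{p,q,r} --y--> {p,r,s,t}  [seen]
{q,r,s,t} --x--> {q,r,s,t}  [seen]
{q,r,s,t} --y--> {p,q,r,s,t}  [seen]
{p,q,r,s,t} --x--> {q,r,s,t}  [seen]
{p,q,r,s,t} --y--> {p,q,r,s,t}  [seen]
{r,t} --x--> {r,t}  [seen]
{r,t} --y--> {p,q,r,s,t}  [seen]
Reachable DFA states: {p}, {r}, {t}, {p,r,s,t}, {p,q,r}, {q,r,s,t}, {p,q,r,s,t}, {r,t}.
Accepting DFA states (contain an NFA accepting state): {t}, {p,r,s,t}, {q,r,s,t}, {p,q,r,s,t}, {r,t}.

5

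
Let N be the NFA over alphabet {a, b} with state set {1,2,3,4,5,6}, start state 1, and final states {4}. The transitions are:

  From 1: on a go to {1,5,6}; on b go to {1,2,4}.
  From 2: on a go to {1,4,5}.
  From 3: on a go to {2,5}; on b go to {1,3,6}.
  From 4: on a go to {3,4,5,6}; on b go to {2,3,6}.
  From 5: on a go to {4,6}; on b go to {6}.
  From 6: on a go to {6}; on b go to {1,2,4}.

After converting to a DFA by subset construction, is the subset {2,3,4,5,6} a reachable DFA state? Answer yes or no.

Start state of the DFA: {1}.
{1} --a--> {1,5,6}  [new]
{1} --b--> {1,2,4}  [new]
{1,5,6} --a--> {1,4,5,6}  [new]
{1,5,6} --b--> {1,2,4,6}  [new]
{1,2,4} --a--> {1,3,4,5,6}  [new]
{1,2,4} --b--> {1,2,3,4,6}  [new]
{1,4,5,6} --a--> {1,3,4,5,6}  [seen]
{1,4,5,6} --b--> {1,2,3,4,6}  [seen]
{1,2,4,6} --a--> {1,3,4,5,6}  [seen]
{1,2,4,6} --b--> {1,2,3,4,6}  [seen]
{1,3,4,5,6} --a--> {1,2,3,4,5,6}  [new]
{1,3,4,5,6} --b--> {1,2,3,4,6}  [seen]
{1,2,3,4,6} --a--> {1,2,3,4,5,6}  [seen]
{1,2,3,4,6} --b--> {1,2,3,4,6}  [seen]
{1,2,3,4,5,6} --a--> {1,2,3,4,5,6}  [seen]
{1,2,3,4,5,6} --b--> {1,2,3,4,6}  [seen]
Reachable DFA states: {1}, {1,5,6}, {1,2,4}, {1,4,5,6}, {1,2,4,6}, {1,3,4,5,6}, {1,2,3,4,6}, {1,2,3,4,5,6}.
{2,3,4,5,6} is not among them.

no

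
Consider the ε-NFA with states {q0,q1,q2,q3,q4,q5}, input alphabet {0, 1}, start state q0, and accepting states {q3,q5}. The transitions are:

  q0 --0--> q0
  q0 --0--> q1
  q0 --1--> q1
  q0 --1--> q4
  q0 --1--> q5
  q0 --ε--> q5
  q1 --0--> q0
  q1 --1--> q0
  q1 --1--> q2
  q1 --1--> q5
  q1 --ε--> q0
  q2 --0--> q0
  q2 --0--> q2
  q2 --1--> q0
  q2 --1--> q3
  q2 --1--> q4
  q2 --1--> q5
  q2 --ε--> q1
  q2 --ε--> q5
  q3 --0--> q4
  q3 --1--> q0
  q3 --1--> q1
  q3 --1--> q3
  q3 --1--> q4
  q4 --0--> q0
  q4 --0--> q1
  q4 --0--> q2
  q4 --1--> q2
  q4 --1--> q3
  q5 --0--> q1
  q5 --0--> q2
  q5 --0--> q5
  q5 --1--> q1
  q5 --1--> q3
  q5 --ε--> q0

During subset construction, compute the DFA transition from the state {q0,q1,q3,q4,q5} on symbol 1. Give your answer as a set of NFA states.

δ(q0,1) = {q1,q4,q5}; δ(q1,1) = {q0,q2,q5}; δ(q3,1) = {q0,q1,q3,q4}; δ(q4,1) = {q2,q3}; δ(q5,1) = {q1,q3}.
Union: {q0,q1,q2,q3,q4,q5}.

{q0,q1,q2,q3,q4,q5}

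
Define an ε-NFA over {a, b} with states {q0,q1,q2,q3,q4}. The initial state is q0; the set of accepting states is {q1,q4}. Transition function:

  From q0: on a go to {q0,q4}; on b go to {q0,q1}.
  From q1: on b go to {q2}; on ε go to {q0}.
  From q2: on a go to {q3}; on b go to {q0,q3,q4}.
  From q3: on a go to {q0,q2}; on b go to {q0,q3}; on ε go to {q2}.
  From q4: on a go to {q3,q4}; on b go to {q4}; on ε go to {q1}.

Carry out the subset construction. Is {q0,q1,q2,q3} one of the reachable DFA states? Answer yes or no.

no

Start state of the DFA: {q0} (ε-closure of the NFA start).
{q0} --a--> {q0,q1,q4}  [new]
{q0} --b--> {q0,q1}  [new]
{q0,q1,q4} --a--> {q0,q1,q2,q3,q4}  [new]
{q0,q1,q4} --b--> {q0,q1,q2,q4}  [new]
{q0,q1} --a--> {q0,q1,q4}  [seen]
{q0,q1} --b--> {q0,q1,q2}  [new]
{q0,q1,q2,q3,q4} --a--> {q0,q1,q2,q3,q4}  [seen]
{q0,q1,q2,q3,q4} --b--> {q0,q1,q2,q3,q4}  [seen]
{q0,q1,q2,q4} --a--> {q0,q1,q2,q3,q4}  [seen]
{q0,q1,q2,q4} --b--> {q0,q1,q2,q3,q4}  [seen]
{q0,q1,q2} --a--> {q0,q1,q2,q3,q4}  [seen]
{q0,q1,q2} --b--> {q0,q1,q2,q3,q4}  [seen]
Reachable DFA states: {q0}, {q0,q1,q4}, {q0,q1}, {q0,q1,q2,q3,q4}, {q0,q1,q2,q4}, {q0,q1,q2}.
{q0,q1,q2,q3} is not among them.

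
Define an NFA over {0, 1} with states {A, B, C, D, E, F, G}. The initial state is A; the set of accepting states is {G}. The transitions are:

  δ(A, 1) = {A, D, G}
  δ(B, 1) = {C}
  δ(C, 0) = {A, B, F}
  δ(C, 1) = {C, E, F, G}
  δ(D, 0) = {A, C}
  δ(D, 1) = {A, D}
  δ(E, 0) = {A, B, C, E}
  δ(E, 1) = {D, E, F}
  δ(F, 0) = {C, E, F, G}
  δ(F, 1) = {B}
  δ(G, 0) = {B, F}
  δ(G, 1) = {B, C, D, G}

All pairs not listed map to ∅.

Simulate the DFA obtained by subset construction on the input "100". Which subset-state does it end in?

Start: {A}.
δ(A,1) = {A, D, G}.
Union: {A, D, G}.
After 1: {A, D, G}.
δ(A,0) = ∅; δ(D,0) = {A, C}; δ(G,0) = {B, F}.
Union: {A, B, C, F}.
After 0: {A, B, C, F}.
δ(A,0) = ∅; δ(B,0) = ∅; δ(C,0) = {A, B, F}; δ(F,0) = {C, E, F, G}.
Union: {A, B, C, E, F, G}.
After 0: {A, B, C, E, F, G}.

{A, B, C, E, F, G}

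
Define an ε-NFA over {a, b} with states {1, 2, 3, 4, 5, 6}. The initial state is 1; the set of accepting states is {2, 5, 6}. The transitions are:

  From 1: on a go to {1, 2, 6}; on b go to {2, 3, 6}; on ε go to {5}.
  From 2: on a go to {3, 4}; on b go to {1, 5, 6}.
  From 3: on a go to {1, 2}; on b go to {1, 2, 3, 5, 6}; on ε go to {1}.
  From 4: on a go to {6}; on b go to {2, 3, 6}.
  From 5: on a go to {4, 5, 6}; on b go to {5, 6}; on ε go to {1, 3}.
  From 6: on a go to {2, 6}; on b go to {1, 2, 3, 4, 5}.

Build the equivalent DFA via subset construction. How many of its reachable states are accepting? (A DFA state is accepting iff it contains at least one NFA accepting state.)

Start state of the DFA: {1, 3, 5} (ε-closure of the NFA start).
{1, 3, 5} --a--> {1, 2, 3, 4, 5, 6}  [new]
{1, 3, 5} --b--> {1, 2, 3, 5, 6}  [new]
{1, 2, 3, 4, 5, 6} --a--> {1, 2, 3, 4, 5, 6}  [seen]
{1, 2, 3, 4, 5, 6} --b--> {1, 2, 3, 4, 5, 6}  [seen]
{1, 2, 3, 5, 6} --a--> {1, 2, 3, 4, 5, 6}  [seen]
{1, 2, 3, 5, 6} --b--> {1, 2, 3, 4, 5, 6}  [seen]
Reachable DFA states: {1, 3, 5}, {1, 2, 3, 4, 5, 6}, {1, 2, 3, 5, 6}.
Accepting DFA states (contain an NFA accepting state): {1, 3, 5}, {1, 2, 3, 4, 5, 6}, {1, 2, 3, 5, 6}.

3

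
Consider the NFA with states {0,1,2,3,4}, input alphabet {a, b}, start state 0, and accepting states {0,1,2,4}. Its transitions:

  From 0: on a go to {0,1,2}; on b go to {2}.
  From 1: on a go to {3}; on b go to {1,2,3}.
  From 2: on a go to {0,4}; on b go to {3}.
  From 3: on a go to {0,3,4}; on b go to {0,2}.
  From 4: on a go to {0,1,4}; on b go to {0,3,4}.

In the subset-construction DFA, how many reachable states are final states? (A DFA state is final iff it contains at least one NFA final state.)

Start state of the DFA: {0}.
{0} --a--> {0,1,2}  [new]
{0} --b--> {2}  [new]
{0,1,2} --a--> {0,1,2,3,4}  [new]
{0,1,2} --b--> {1,2,3}  [new]
{2} --a--> {0,4}  [new]
{2} --b--> {3}  [new]
{0,1,2,3,4} --a--> {0,1,2,3,4}  [seen]
{0,1,2,3,4} --b--> {0,1,2,3,4}  [seen]
{1,2,3} --a--> {0,3,4}  [new]
{1,2,3} --b--> {0,1,2,3}  [new]
{0,4} --a--> {0,1,2,4}  [new]
{0,4} --b--> {0,2,3,4}  [new]
{3} --a--> {0,3,4}  [seen]
{3} --b--> {0,2}  [new]
{0,3,4} --a--> {0,1,2,3,4}  [seen]
{0,3,4} --b--> {0,2,3,4}  [seen]
{0,1,2,3} --a--> {0,1,2,3,4}  [seen]
{0,1,2,3} --b--> {0,1,2,3}  [seen]
{0,1,2,4} --a--> {0,1,2,3,4}  [seen]
{0,1,2,4} --b--> {0,1,2,3,4}  [seen]
{0,2,3,4} --a--> {0,1,2,3,4}  [seen]
{0,2,3,4} --b--> {0,2,3,4}  [seen]
{0,2} --a--> {0,1,2,4}  [seen]
{0,2} --b--> {2,3}  [new]
{2,3} --a--> {0,3,4}  [seen]
{2,3} --b--> {0,2,3}  [new]
{0,2,3} --a--> {0,1,2,3,4}  [seen]
{0,2,3} --b--> {0,2,3}  [seen]
Reachable DFA states: {0}, {0,1,2}, {2}, {0,1,2,3,4}, {1,2,3}, {0,4}, {3}, {0,3,4}, {0,1,2,3}, {0,1,2,4}, {0,2,3,4}, {0,2}, {2,3}, {0,2,3}.
Accepting DFA states (contain an NFA accepting state): {0}, {0,1,2}, {2}, {0,1,2,3,4}, {1,2,3}, {0,4}, {0,3,4}, {0,1,2,3}, {0,1,2,4}, {0,2,3,4}, {0,2}, {2,3}, {0,2,3}.

13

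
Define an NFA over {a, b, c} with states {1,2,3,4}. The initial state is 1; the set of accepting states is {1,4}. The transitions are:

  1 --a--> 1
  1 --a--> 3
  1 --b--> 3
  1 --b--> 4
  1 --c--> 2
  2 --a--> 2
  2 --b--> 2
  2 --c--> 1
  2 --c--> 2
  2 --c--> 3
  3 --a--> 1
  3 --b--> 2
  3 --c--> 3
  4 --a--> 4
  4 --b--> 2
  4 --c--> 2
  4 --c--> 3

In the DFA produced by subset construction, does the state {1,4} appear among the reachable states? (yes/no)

Start state of the DFA: {1}.
{1} --a--> {1,3}  [new]
{1} --b--> {3,4}  [new]
{1} --c--> {2}  [new]
{1,3} --a--> {1,3}  [seen]
{1,3} --b--> {2,3,4}  [new]
{1,3} --c--> {2,3}  [new]
{3,4} --a--> {1,4}  [new]
{3,4} --b--> {2}  [seen]
{3,4} --c--> {2,3}  [seen]
{2} --a--> {2}  [seen]
{2} --b--> {2}  [seen]
{2} --c--> {1,2,3}  [new]
{2,3,4} --a--> {1,2,4}  [new]
{2,3,4} --b--> {2}  [seen]
{2,3,4} --c--> {1,2,3}  [seen]
{2,3} --a--> {1,2}  [new]
{2,3} --b--> {2}  [seen]
{2,3} --c--> {1,2,3}  [seen]
{1,4} --a--> {1,3,4}  [new]
{1,4} --b--> {2,3,4}  [seen]
{1,4} --c--> {2,3}  [seen]
{1,2,3} --a--> {1,2,3}  [seen]
{1,2,3} --b--> {2,3,4}  [seen]
{1,2,3} --c--> {1,2,3}  [seen]
{1,2,4} --a--> {1,2,3,4}  [new]
{1,2,4} --b--> {2,3,4}  [seen]
{1,2,4} --c--> {1,2,3}  [seen]
{1,2} --a--> {1,2,3}  [seen]
{1,2} --b--> {2,3,4}  [seen]
{1,2} --c--> {1,2,3}  [seen]
{1,3,4} --a--> {1,3,4}  [seen]
{1,3,4} --b--> {2,3,4}  [seen]
{1,3,4} --c--> {2,3}  [seen]
{1,2,3,4} --a--> {1,2,3,4}  [seen]
{1,2,3,4} --b--> {2,3,4}  [seen]
{1,2,3,4} --c--> {1,2,3}  [seen]
Reachable DFA states: {1}, {1,3}, {3,4}, {2}, {2,3,4}, {2,3}, {1,4}, {1,2,3}, {1,2,4}, {1,2}, {1,3,4}, {1,2,3,4}.
{1,4} is among them.

yes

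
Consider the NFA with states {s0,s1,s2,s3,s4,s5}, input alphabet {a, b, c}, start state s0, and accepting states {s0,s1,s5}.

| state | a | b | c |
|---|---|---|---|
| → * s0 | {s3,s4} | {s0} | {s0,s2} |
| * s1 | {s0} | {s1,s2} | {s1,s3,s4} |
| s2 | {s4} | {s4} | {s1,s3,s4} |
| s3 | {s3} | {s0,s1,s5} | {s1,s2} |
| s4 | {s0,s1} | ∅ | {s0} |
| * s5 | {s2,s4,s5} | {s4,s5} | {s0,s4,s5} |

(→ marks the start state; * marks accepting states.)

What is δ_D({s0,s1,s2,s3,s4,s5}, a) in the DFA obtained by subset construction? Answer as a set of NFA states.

{s0,s1,s2,s3,s4,s5}

δ(s0,a) = {s3,s4}; δ(s1,a) = {s0}; δ(s2,a) = {s4}; δ(s3,a) = {s3}; δ(s4,a) = {s0,s1}; δ(s5,a) = {s2,s4,s5}.
Union: {s0,s1,s2,s3,s4,s5}.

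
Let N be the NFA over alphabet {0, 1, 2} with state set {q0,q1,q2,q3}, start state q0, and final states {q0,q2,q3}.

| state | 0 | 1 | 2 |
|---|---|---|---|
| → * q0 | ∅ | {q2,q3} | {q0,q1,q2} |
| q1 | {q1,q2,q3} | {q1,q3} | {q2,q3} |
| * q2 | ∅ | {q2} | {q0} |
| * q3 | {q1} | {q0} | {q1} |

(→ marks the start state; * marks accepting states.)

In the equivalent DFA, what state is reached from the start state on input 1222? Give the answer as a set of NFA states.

Start: {q0}.
δ(q0,1) = {q2,q3}.
Union: {q2,q3}.
After 1: {q2,q3}.
δ(q2,2) = {q0}; δ(q3,2) = {q1}.
Union: {q0,q1}.
After 2: {q0,q1}.
δ(q0,2) = {q0,q1,q2}; δ(q1,2) = {q2,q3}.
Union: {q0,q1,q2,q3}.
After 2: {q0,q1,q2,q3}.
δ(q0,2) = {q0,q1,q2}; δ(q1,2) = {q2,q3}; δ(q2,2) = {q0}; δ(q3,2) = {q1}.
Union: {q0,q1,q2,q3}.
After 2: {q0,q1,q2,q3}.

{q0,q1,q2,q3}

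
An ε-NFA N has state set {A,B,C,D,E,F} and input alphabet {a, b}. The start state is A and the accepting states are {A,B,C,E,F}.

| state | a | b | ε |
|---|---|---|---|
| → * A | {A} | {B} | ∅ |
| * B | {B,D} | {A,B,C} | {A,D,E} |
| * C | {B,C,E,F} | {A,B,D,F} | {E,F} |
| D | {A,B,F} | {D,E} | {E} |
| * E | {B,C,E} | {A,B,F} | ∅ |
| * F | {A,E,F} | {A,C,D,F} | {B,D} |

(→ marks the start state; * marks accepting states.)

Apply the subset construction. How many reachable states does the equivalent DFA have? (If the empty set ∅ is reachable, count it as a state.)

Start state of the DFA: {A} (ε-closure of the NFA start).
{A} --a--> {A}  [seen]
{A} --b--> {A,B,D,E}  [new]
{A,B,D,E} --a--> {A,B,C,D,E,F}  [new]
{A,B,D,E} --b--> {A,B,C,D,E,F}  [seen]
{A,B,C,D,E,F} --a--> {A,B,C,D,E,F}  [seen]
{A,B,C,D,E,F} --b--> {A,B,C,D,E,F}  [seen]
Reachable DFA states: {A}, {A,B,D,E}, {A,B,C,D,E,F}.

3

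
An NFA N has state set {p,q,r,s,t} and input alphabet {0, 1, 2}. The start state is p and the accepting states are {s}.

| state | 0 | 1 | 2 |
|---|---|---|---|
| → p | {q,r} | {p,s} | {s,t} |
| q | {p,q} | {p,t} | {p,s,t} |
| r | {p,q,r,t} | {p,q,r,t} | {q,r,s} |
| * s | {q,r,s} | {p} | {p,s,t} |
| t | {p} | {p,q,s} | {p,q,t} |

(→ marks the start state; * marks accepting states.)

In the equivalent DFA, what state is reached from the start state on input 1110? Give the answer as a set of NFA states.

Start: {p}.
δ(p,1) = {p,s}.
Union: {p,s}.
After 1: {p,s}.
δ(p,1) = {p,s}; δ(s,1) = {p}.
Union: {p,s}.
After 1: {p,s}.
δ(p,1) = {p,s}; δ(s,1) = {p}.
Union: {p,s}.
After 1: {p,s}.
δ(p,0) = {q,r}; δ(s,0) = {q,r,s}.
Union: {q,r,s}.
After 0: {q,r,s}.

{q,r,s}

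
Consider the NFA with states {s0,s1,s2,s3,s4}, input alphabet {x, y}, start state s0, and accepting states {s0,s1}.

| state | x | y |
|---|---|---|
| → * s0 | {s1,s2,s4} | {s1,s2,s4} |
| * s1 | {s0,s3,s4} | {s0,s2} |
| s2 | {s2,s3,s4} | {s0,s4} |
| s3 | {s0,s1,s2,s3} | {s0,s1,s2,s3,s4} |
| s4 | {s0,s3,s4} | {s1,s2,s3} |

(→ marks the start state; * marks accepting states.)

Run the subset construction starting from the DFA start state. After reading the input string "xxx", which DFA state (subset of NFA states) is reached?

Start: {s0}.
δ(s0,x) = {s1,s2,s4}.
Union: {s1,s2,s4}.
After x: {s1,s2,s4}.
δ(s1,x) = {s0,s3,s4}; δ(s2,x) = {s2,s3,s4}; δ(s4,x) = {s0,s3,s4}.
Union: {s0,s2,s3,s4}.
After x: {s0,s2,s3,s4}.
δ(s0,x) = {s1,s2,s4}; δ(s2,x) = {s2,s3,s4}; δ(s3,x) = {s0,s1,s2,s3}; δ(s4,x) = {s0,s3,s4}.
Union: {s0,s1,s2,s3,s4}.
After x: {s0,s1,s2,s3,s4}.

{s0,s1,s2,s3,s4}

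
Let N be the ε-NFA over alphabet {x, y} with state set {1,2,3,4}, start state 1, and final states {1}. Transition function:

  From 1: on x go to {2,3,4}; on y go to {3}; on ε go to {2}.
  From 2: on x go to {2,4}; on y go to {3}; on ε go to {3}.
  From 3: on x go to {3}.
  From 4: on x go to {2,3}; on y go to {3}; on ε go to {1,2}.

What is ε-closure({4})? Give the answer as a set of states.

Begin with {4}.
4 →ε {1,2}; add 1, 2.
2 →ε {3}; add 3.
ε-closure = {1,2,3,4}.

{1,2,3,4}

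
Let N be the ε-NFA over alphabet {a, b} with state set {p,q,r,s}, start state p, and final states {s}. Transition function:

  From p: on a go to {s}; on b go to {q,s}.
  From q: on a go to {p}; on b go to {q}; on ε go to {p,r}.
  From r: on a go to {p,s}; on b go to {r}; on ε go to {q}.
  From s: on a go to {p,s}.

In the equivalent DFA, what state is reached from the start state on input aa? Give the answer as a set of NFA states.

{p,s}

Start: {p}.
δ(p,a) = {s}.
Union: {s}.
After a: {s}.
δ(s,a) = {p,s}.
Union: {p,s}.
After a: {p,s}.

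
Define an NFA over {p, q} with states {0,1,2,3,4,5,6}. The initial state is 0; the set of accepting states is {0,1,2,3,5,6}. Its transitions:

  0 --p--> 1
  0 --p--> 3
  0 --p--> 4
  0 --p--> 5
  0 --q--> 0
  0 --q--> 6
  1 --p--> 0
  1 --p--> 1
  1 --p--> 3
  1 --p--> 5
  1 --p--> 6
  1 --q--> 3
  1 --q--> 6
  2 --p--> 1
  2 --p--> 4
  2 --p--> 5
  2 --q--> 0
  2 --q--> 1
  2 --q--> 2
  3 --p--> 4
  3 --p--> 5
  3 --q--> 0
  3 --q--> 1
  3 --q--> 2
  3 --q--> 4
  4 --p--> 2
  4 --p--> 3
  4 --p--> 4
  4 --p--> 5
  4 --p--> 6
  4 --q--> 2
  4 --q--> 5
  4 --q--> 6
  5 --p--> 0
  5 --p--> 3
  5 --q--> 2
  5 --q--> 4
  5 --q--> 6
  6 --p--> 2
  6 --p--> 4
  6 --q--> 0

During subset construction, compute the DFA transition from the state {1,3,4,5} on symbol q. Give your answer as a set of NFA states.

δ(1,q) = {3,6}; δ(3,q) = {0,1,2,4}; δ(4,q) = {2,5,6}; δ(5,q) = {2,4,6}.
Union: {0,1,2,3,4,5,6}.

{0,1,2,3,4,5,6}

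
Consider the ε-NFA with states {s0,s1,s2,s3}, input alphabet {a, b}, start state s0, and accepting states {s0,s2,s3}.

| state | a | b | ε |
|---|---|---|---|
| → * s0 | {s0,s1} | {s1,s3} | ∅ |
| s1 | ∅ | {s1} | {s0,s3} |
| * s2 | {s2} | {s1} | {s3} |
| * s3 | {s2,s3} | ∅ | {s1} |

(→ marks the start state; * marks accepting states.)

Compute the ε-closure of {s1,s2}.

Begin with {s1,s2}.
s1 →ε {s0,s3}; add s0, s3.
ε-closure = {s0,s1,s2,s3}.

{s0,s1,s2,s3}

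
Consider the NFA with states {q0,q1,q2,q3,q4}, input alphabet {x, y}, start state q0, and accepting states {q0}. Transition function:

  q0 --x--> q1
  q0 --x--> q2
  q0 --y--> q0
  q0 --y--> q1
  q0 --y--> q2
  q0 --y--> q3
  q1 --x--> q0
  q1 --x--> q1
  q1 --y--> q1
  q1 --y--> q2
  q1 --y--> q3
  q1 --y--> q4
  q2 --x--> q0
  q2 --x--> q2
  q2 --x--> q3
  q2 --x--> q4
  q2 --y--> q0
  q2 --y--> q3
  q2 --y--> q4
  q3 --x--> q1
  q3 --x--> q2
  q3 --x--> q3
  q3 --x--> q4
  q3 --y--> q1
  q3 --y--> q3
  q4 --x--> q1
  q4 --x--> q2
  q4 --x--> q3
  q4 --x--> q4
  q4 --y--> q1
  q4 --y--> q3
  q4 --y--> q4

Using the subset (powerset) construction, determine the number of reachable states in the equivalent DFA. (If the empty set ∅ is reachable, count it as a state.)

4

Start state of the DFA: {q0}.
{q0} --x--> {q1,q2}  [new]
{q0} --y--> {q0,q1,q2,q3}  [new]
{q1,q2} --x--> {q0,q1,q2,q3,q4}  [new]
{q1,q2} --y--> {q0,q1,q2,q3,q4}  [seen]
{q0,q1,q2,q3} --x--> {q0,q1,q2,q3,q4}  [seen]
{q0,q1,q2,q3} --y--> {q0,q1,q2,q3,q4}  [seen]
{q0,q1,q2,q3,q4} --x--> {q0,q1,q2,q3,q4}  [seen]
{q0,q1,q2,q3,q4} --y--> {q0,q1,q2,q3,q4}  [seen]
Reachable DFA states: {q0}, {q1,q2}, {q0,q1,q2,q3}, {q0,q1,q2,q3,q4}.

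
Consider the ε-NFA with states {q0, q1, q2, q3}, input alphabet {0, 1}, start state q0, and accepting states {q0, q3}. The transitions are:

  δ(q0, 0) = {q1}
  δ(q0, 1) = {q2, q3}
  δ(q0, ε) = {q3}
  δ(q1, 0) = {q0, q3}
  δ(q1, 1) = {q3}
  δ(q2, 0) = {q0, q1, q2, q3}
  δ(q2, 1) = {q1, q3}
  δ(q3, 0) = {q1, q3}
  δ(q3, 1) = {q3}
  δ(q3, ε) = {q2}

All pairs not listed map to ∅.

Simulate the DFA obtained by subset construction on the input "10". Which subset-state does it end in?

{q0, q1, q2, q3}

Start: {q0, q2, q3}.
δ(q0,1) = {q2, q3}; δ(q2,1) = {q1, q3}; δ(q3,1) = {q3}.
Union: {q1, q2, q3}.
After 1: {q1, q2, q3}.
δ(q1,0) = {q0, q3}; δ(q2,0) = {q0, q1, q2, q3}; δ(q3,0) = {q1, q3}.
Union: {q0, q1, q2, q3}.
After 0: {q0, q1, q2, q3}.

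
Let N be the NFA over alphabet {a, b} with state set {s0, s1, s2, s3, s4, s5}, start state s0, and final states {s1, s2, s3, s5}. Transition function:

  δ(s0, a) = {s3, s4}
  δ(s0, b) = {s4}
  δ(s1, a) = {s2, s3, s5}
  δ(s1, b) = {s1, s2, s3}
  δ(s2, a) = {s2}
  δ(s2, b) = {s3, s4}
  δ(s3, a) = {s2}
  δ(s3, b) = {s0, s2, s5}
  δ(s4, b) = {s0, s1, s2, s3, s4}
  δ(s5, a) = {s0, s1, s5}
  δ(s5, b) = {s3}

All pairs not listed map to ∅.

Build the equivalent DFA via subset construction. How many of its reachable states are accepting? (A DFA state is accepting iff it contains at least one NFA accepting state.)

Start state of the DFA: {s0}.
{s0} --a--> {s3, s4}  [new]
{s0} --b--> {s4}  [new]
{s3, s4} --a--> {s2}  [new]
{s3, s4} --b--> {s0, s1, s2, s3, s4, s5}  [new]
{s4} --a--> ∅  [new]
{s4} --b--> {s0, s1, s2, s3, s4}  [new]
{s2} --a--> {s2}  [seen]
{s2} --b--> {s3, s4}  [seen]
{s0, s1, s2, s3, s4, s5} --a--> {s0, s1, s2, s3, s4, s5}  [seen]
{s0, s1, s2, s3, s4, s5} --b--> {s0, s1, s2, s3, s4, s5}  [seen]
∅ --a--> ∅  [seen]
∅ --b--> ∅  [seen]
{s0, s1, s2, s3, s4} --a--> {s2, s3, s4, s5}  [new]
{s0, s1, s2, s3, s4} --b--> {s0, s1, s2, s3, s4, s5}  [seen]
{s2, s3, s4, s5} --a--> {s0, s1, s2, s5}  [new]
{s2, s3, s4, s5} --b--> {s0, s1, s2, s3, s4, s5}  [seen]
{s0, s1, s2, s5} --a--> {s0, s1, s2, s3, s4, s5}  [seen]
{s0, s1, s2, s5} --b--> {s1, s2, s3, s4}  [new]
{s1, s2, s3, s4} --a--> {s2, s3, s5}  [new]
{s1, s2, s3, s4} --b--> {s0, s1, s2, s3, s4, s5}  [seen]
{s2, s3, s5} --a--> {s0, s1, s2, s5}  [seen]
{s2, s3, s5} --b--> {s0, s2, s3, s4, s5}  [new]
{s0, s2, s3, s4, s5} --a--> {s0, s1, s2, s3, s4, s5}  [seen]
{s0, s2, s3, s4, s5} --b--> {s0, s1, s2, s3, s4, s5}  [seen]
Reachable DFA states: {s0}, {s3, s4}, {s4}, {s2}, {s0, s1, s2, s3, s4, s5}, ∅, {s0, s1, s2, s3, s4}, {s2, s3, s4, s5}, {s0, s1, s2, s5}, {s1, s2, s3, s4}, {s2, s3, s5}, {s0, s2, s3, s4, s5}.
Accepting DFA states (contain an NFA accepting state): {s3, s4}, {s2}, {s0, s1, s2, s3, s4, s5}, {s0, s1, s2, s3, s4}, {s2, s3, s4, s5}, {s0, s1, s2, s5}, {s1, s2, s3, s4}, {s2, s3, s5}, {s0, s2, s3, s4, s5}.

9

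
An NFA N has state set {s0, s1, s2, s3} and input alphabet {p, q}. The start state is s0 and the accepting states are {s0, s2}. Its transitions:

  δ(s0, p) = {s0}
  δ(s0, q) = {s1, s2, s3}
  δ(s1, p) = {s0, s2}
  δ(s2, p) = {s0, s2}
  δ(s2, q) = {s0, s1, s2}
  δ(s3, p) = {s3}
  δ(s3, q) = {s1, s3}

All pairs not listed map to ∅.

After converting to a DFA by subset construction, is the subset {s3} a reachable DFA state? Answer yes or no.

Start state of the DFA: {s0}.
{s0} --p--> {s0}  [seen]
{s0} --q--> {s1, s2, s3}  [new]
{s1, s2, s3} --p--> {s0, s2, s3}  [new]
{s1, s2, s3} --q--> {s0, s1, s2, s3}  [new]
{s0, s2, s3} --p--> {s0, s2, s3}  [seen]
{s0, s2, s3} --q--> {s0, s1, s2, s3}  [seen]
{s0, s1, s2, s3} --p--> {s0, s2, s3}  [seen]
{s0, s1, s2, s3} --q--> {s0, s1, s2, s3}  [seen]
Reachable DFA states: {s0}, {s1, s2, s3}, {s0, s2, s3}, {s0, s1, s2, s3}.
{s3} is not among them.

no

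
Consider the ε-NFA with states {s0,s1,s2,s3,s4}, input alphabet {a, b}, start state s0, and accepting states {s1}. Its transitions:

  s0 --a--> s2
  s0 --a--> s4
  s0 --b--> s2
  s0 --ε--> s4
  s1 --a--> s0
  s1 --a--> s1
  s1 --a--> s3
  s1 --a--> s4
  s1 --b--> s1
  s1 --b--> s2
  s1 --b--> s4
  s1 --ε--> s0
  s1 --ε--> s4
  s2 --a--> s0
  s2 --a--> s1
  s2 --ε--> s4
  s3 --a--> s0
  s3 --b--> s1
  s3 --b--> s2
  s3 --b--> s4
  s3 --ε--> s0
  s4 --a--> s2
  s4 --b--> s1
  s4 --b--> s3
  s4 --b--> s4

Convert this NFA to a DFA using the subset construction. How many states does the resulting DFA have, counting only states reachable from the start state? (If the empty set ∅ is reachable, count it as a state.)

Start state of the DFA: {s0,s4} (ε-closure of the NFA start).
{s0,s4} --a--> {s2,s4}  [new]
{s0,s4} --b--> {s0,s1,s2,s3,s4}  [new]
{s2,s4} --a--> {s0,s1,s2,s4}  [new]
{s2,s4} --b--> {s0,s1,s3,s4}  [new]
{s0,s1,s2,s3,s4} --a--> {s0,s1,s2,s3,s4}  [seen]
{s0,s1,s2,s3,s4} --b--> {s0,s1,s2,s3,s4}  [seen]
{s0,s1,s2,s4} --a--> {s0,s1,s2,s3,s4}  [seen]
{s0,s1,s2,s4} --b--> {s0,s1,s2,s3,s4}  [seen]
{s0,s1,s3,s4} --a--> {s0,s1,s2,s3,s4}  [seen]
{s0,s1,s3,s4} --b--> {s0,s1,s2,s3,s4}  [seen]
Reachable DFA states: {s0,s4}, {s2,s4}, {s0,s1,s2,s3,s4}, {s0,s1,s2,s4}, {s0,s1,s3,s4}.

5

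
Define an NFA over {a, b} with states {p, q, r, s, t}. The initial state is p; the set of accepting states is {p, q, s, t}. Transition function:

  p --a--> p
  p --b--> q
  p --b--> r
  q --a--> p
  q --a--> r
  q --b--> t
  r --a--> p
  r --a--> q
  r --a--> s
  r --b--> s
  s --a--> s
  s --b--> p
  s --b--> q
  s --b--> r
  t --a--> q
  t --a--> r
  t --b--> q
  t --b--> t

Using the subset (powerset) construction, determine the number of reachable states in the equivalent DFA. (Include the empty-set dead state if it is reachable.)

Start state of the DFA: {p}.
{p} --a--> {p}  [seen]
{p} --b--> {q, r}  [new]
{q, r} --a--> {p, q, r, s}  [new]
{q, r} --b--> {s, t}  [new]
{p, q, r, s} --a--> {p, q, r, s}  [seen]
{p, q, r, s} --b--> {p, q, r, s, t}  [new]
{s, t} --a--> {q, r, s}  [new]
{s, t} --b--> {p, q, r, t}  [new]
{p, q, r, s, t} --a--> {p, q, r, s}  [seen]
{p, q, r, s, t} --b--> {p, q, r, s, t}  [seen]
{q, r, s} --a--> {p, q, r, s}  [seen]
{q, r, s} --b--> {p, q, r, s, t}  [seen]
{p, q, r, t} --a--> {p, q, r, s}  [seen]
{p, q, r, t} --b--> {q, r, s, t}  [new]
{q, r, s, t} --a--> {p, q, r, s}  [seen]
{q, r, s, t} --b--> {p, q, r, s, t}  [seen]
Reachable DFA states: {p}, {q, r}, {p, q, r, s}, {s, t}, {p, q, r, s, t}, {q, r, s}, {p, q, r, t}, {q, r, s, t}.

8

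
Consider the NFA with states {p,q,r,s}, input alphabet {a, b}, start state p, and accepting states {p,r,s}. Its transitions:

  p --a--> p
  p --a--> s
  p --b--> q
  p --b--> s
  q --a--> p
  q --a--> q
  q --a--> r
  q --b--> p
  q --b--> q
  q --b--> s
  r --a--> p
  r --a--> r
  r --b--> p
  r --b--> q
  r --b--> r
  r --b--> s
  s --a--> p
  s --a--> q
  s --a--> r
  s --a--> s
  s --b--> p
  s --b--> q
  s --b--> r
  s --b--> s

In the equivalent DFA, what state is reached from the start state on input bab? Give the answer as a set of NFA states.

Start: {p}.
δ(p,b) = {q,s}.
Union: {q,s}.
After b: {q,s}.
δ(q,a) = {p,q,r}; δ(s,a) = {p,q,r,s}.
Union: {p,q,r,s}.
After a: {p,q,r,s}.
δ(p,b) = {q,s}; δ(q,b) = {p,q,s}; δ(r,b) = {p,q,r,s}; δ(s,b) = {p,q,r,s}.
Union: {p,q,r,s}.
After b: {p,q,r,s}.

{p,q,r,s}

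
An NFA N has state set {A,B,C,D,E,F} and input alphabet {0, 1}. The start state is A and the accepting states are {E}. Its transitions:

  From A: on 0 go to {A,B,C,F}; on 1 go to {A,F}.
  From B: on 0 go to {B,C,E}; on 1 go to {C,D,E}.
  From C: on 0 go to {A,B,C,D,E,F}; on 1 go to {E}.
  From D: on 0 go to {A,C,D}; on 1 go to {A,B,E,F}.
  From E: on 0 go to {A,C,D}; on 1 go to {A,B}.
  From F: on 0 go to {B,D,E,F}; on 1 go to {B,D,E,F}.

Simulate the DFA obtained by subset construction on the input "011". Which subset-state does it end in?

Start: {A}.
δ(A,0) = {A,B,C,F}.
Union: {A,B,C,F}.
After 0: {A,B,C,F}.
δ(A,1) = {A,F}; δ(B,1) = {C,D,E}; δ(C,1) = {E}; δ(F,1) = {B,D,E,F}.
Union: {A,B,C,D,E,F}.
After 1: {A,B,C,D,E,F}.
δ(A,1) = {A,F}; δ(B,1) = {C,D,E}; δ(C,1) = {E}; δ(D,1) = {A,B,E,F}; δ(E,1) = {A,B}; δ(F,1) = {B,D,E,F}.
Union: {A,B,C,D,E,F}.
After 1: {A,B,C,D,E,F}.

{A,B,C,D,E,F}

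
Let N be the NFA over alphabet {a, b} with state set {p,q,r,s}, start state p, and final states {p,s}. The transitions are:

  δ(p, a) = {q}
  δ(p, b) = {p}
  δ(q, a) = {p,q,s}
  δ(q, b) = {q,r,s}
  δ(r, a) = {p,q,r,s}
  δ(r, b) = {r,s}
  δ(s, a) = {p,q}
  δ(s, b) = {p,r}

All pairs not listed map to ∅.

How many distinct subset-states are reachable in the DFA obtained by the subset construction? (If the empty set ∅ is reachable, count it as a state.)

5

Start state of the DFA: {p}.
{p} --a--> {q}  [new]
{p} --b--> {p}  [seen]
{q} --a--> {p,q,s}  [new]
{q} --b--> {q,r,s}  [new]
{p,q,s} --a--> {p,q,s}  [seen]
{p,q,s} --b--> {p,q,r,s}  [new]
{q,r,s} --a--> {p,q,r,s}  [seen]
{q,r,s} --b--> {p,q,r,s}  [seen]
{p,q,r,s} --a--> {p,q,r,s}  [seen]
{p,q,r,s} --b--> {p,q,r,s}  [seen]
Reachable DFA states: {p}, {q}, {p,q,s}, {q,r,s}, {p,q,r,s}.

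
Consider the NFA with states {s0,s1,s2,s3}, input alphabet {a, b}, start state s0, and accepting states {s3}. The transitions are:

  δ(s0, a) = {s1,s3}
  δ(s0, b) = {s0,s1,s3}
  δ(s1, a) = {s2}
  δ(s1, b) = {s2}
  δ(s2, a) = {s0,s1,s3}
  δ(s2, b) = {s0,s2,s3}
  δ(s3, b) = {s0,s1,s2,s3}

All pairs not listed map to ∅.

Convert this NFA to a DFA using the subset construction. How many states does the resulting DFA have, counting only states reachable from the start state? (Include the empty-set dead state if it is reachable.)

Start state of the DFA: {s0}.
{s0} --a--> {s1,s3}  [new]
{s0} --b--> {s0,s1,s3}  [new]
{s1,s3} --a--> {s2}  [new]
{s1,s3} --b--> {s0,s1,s2,s3}  [new]
{s0,s1,s3} --a--> {s1,s2,s3}  [new]
{s0,s1,s3} --b--> {s0,s1,s2,s3}  [seen]
{s2} --a--> {s0,s1,s3}  [seen]
{s2} --b--> {s0,s2,s3}  [new]
{s0,s1,s2,s3} --a--> {s0,s1,s2,s3}  [seen]
{s0,s1,s2,s3} --b--> {s0,s1,s2,s3}  [seen]
{s1,s2,s3} --a--> {s0,s1,s2,s3}  [seen]
{s1,s2,s3} --b--> {s0,s1,s2,s3}  [seen]
{s0,s2,s3} --a--> {s0,s1,s3}  [seen]
{s0,s2,s3} --b--> {s0,s1,s2,s3}  [seen]
Reachable DFA states: {s0}, {s1,s3}, {s0,s1,s3}, {s2}, {s0,s1,s2,s3}, {s1,s2,s3}, {s0,s2,s3}.

7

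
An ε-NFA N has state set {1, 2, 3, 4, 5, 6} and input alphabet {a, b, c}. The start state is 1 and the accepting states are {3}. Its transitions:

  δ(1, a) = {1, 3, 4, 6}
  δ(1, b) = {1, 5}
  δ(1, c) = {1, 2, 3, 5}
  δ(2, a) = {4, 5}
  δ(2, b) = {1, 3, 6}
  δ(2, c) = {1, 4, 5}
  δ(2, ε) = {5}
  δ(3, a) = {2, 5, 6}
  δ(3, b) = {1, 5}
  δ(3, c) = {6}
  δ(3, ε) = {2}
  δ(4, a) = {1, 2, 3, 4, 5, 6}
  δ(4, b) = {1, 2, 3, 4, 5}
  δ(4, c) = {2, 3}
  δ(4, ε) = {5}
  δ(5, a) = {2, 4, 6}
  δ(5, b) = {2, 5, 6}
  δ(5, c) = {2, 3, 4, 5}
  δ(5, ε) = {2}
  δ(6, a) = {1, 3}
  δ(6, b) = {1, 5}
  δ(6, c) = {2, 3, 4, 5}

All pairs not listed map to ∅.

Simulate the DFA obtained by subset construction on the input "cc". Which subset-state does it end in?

{1, 2, 3, 4, 5, 6}

Start: {1}.
δ(1,c) = {1, 2, 3, 5}.
Union: {1, 2, 3, 5}.
After c: {1, 2, 3, 5}.
δ(1,c) = {1, 2, 3, 5}; δ(2,c) = {1, 4, 5}; δ(3,c) = {6}; δ(5,c) = {2, 3, 4, 5}.
Union: {1, 2, 3, 4, 5, 6}.
After c: {1, 2, 3, 4, 5, 6}.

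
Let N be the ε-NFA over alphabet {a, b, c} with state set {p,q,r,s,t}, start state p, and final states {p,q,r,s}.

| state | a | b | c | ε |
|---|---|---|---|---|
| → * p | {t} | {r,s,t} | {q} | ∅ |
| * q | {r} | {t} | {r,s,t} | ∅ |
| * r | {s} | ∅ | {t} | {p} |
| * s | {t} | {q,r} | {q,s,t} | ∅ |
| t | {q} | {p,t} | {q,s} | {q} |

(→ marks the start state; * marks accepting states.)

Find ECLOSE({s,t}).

Begin with {s,t}.
t →ε {q}; add q.
ε-closure = {q,s,t}.

{q,s,t}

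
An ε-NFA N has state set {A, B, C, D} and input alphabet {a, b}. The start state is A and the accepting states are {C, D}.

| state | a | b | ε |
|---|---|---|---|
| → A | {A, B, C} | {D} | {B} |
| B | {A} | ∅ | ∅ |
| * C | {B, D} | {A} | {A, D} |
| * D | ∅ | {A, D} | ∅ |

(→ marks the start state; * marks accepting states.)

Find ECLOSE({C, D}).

Begin with {C, D}.
C →ε {A, D}; add A.
A →ε {B}; add B.
ε-closure = {A, B, C, D}.

{A, B, C, D}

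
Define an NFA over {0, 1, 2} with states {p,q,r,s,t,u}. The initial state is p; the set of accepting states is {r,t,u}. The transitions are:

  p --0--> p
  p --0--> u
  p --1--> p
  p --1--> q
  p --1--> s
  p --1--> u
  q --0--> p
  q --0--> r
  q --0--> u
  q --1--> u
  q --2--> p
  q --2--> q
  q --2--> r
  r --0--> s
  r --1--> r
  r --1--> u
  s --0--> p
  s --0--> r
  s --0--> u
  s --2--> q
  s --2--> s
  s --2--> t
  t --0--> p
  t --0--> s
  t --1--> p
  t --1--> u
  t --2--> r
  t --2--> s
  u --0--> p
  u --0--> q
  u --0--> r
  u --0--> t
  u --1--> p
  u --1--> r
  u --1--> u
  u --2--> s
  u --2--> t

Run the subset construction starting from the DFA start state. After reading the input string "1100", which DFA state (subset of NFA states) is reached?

{p,q,r,s,t,u}

Start: {p}.
δ(p,1) = {p,q,s,u}.
Union: {p,q,s,u}.
After 1: {p,q,s,u}.
δ(p,1) = {p,q,s,u}; δ(q,1) = {u}; δ(s,1) = ∅; δ(u,1) = {p,r,u}.
Union: {p,q,r,s,u}.
After 1: {p,q,r,s,u}.
δ(p,0) = {p,u}; δ(q,0) = {p,r,u}; δ(r,0) = {s}; δ(s,0) = {p,r,u}; δ(u,0) = {p,q,r,t}.
Union: {p,q,r,s,t,u}.
After 0: {p,q,r,s,t,u}.
δ(p,0) = {p,u}; δ(q,0) = {p,r,u}; δ(r,0) = {s}; δ(s,0) = {p,r,u}; δ(t,0) = {p,s}; δ(u,0) = {p,q,r,t}.
Union: {p,q,r,s,t,u}.
After 0: {p,q,r,s,t,u}.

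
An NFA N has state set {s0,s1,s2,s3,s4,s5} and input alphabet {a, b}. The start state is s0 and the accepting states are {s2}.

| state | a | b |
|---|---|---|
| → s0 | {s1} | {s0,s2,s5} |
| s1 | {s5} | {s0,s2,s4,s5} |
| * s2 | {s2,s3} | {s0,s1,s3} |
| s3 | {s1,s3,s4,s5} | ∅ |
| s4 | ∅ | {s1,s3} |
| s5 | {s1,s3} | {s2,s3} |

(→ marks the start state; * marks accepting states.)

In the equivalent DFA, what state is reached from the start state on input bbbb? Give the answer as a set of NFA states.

Start: {s0}.
δ(s0,b) = {s0,s2,s5}.
Union: {s0,s2,s5}.
After b: {s0,s2,s5}.
δ(s0,b) = {s0,s2,s5}; δ(s2,b) = {s0,s1,s3}; δ(s5,b) = {s2,s3}.
Union: {s0,s1,s2,s3,s5}.
After b: {s0,s1,s2,s3,s5}.
δ(s0,b) = {s0,s2,s5}; δ(s1,b) = {s0,s2,s4,s5}; δ(s2,b) = {s0,s1,s3}; δ(s3,b) = ∅; δ(s5,b) = {s2,s3}.
Union: {s0,s1,s2,s3,s4,s5}.
After b: {s0,s1,s2,s3,s4,s5}.
δ(s0,b) = {s0,s2,s5}; δ(s1,b) = {s0,s2,s4,s5}; δ(s2,b) = {s0,s1,s3}; δ(s3,b) = ∅; δ(s4,b) = {s1,s3}; δ(s5,b) = {s2,s3}.
Union: {s0,s1,s2,s3,s4,s5}.
After b: {s0,s1,s2,s3,s4,s5}.

{s0,s1,s2,s3,s4,s5}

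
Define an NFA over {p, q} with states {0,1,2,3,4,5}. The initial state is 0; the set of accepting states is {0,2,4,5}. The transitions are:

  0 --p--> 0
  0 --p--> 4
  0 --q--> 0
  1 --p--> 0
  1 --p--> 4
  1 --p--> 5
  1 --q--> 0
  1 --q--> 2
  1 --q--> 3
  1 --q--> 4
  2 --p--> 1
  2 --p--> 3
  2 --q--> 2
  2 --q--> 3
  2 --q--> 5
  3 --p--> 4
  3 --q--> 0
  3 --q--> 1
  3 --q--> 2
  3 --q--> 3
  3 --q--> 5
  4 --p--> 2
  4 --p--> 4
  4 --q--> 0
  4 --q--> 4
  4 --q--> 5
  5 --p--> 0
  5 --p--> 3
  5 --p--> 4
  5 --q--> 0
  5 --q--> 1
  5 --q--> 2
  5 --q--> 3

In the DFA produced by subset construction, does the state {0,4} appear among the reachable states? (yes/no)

Start state of the DFA: {0}.
{0} --p--> {0,4}  [new]
{0} --q--> {0}  [seen]
{0,4} --p--> {0,2,4}  [new]
{0,4} --q--> {0,4,5}  [new]
{0,2,4} --p--> {0,1,2,3,4}  [new]
{0,2,4} --q--> {0,2,3,4,5}  [new]
{0,4,5} --p--> {0,2,3,4}  [new]
{0,4,5} --q--> {0,1,2,3,4,5}  [new]
{0,1,2,3,4} --p--> {0,1,2,3,4,5}  [seen]
{0,1,2,3,4} --q--> {0,1,2,3,4,5}  [seen]
{0,2,3,4,5} --p--> {0,1,2,3,4}  [seen]
{0,2,3,4,5} --q--> {0,1,2,3,4,5}  [seen]
{0,2,3,4} --p--> {0,1,2,3,4}  [seen]
{0,2,3,4} --q--> {0,1,2,3,4,5}  [seen]
{0,1,2,3,4,5} --p--> {0,1,2,3,4,5}  [seen]
{0,1,2,3,4,5} --q--> {0,1,2,3,4,5}  [seen]
Reachable DFA states: {0}, {0,4}, {0,2,4}, {0,4,5}, {0,1,2,3,4}, {0,2,3,4,5}, {0,2,3,4}, {0,1,2,3,4,5}.
{0,4} is among them.

yes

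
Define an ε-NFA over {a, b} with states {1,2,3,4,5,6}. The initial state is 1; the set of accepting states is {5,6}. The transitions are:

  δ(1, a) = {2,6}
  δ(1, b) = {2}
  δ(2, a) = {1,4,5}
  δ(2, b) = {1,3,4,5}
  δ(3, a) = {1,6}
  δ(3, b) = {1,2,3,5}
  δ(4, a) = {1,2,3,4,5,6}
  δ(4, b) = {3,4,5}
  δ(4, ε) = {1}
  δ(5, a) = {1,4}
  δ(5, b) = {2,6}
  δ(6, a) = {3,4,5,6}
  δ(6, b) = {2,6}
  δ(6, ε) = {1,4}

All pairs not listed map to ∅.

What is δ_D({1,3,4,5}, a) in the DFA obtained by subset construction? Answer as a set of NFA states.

{1,2,3,4,5,6}

δ(1,a) = {2,6}; δ(3,a) = {1,6}; δ(4,a) = {1,2,3,4,5,6}; δ(5,a) = {1,4}.
Union: {1,2,3,4,5,6}.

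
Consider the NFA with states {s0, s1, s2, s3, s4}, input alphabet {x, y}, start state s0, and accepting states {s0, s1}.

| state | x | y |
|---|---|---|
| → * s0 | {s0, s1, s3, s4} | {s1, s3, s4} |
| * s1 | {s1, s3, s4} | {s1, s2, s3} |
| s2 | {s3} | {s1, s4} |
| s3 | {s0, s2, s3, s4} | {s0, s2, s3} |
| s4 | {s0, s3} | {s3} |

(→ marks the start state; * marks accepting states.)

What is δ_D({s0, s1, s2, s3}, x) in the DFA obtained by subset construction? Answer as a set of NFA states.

δ(s0,x) = {s0, s1, s3, s4}; δ(s1,x) = {s1, s3, s4}; δ(s2,x) = {s3}; δ(s3,x) = {s0, s2, s3, s4}.
Union: {s0, s1, s2, s3, s4}.

{s0, s1, s2, s3, s4}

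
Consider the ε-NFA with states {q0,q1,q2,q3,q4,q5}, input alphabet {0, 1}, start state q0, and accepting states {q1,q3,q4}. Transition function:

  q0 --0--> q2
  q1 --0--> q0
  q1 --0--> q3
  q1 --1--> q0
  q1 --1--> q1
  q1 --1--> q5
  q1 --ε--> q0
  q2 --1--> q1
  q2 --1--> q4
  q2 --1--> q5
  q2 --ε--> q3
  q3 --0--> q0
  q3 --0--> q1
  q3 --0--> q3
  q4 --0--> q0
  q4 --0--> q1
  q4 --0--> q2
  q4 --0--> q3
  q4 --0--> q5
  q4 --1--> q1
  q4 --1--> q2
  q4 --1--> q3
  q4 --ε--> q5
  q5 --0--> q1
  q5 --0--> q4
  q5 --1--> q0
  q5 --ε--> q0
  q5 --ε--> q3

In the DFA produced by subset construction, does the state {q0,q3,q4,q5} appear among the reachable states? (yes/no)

no

Start state of the DFA: {q0} (ε-closure of the NFA start).
{q0} --0--> {q2,q3}  [new]
{q0} --1--> ∅  [new]
{q2,q3} --0--> {q0,q1,q3}  [new]
{q2,q3} --1--> {q0,q1,q3,q4,q5}  [new]
∅ --0--> ∅  [seen]
∅ --1--> ∅  [seen]
{q0,q1,q3} --0--> {q0,q1,q2,q3}  [new]
{q0,q1,q3} --1--> {q0,q1,q3,q5}  [new]
{q0,q1,q3,q4,q5} --0--> {q0,q1,q2,q3,q4,q5}  [new]
{q0,q1,q3,q4,q5} --1--> {q0,q1,q2,q3,q5}  [new]
{q0,q1,q2,q3} --0--> {q0,q1,q2,q3}  [seen]
{q0,q1,q2,q3} --1--> {q0,q1,q3,q4,q5}  [seen]
{q0,q1,q3,q5} --0--> {q0,q1,q2,q3,q4,q5}  [seen]
{q0,q1,q3,q5} --1--> {q0,q1,q3,q5}  [seen]
{q0,q1,q2,q3,q4,q5} --0--> {q0,q1,q2,q3,q4,q5}  [seen]
{q0,q1,q2,q3,q4,q5} --1--> {q0,q1,q2,q3,q4,q5}  [seen]
{q0,q1,q2,q3,q5} --0--> {q0,q1,q2,q3,q4,q5}  [seen]
{q0,q1,q2,q3,q5} --1--> {q0,q1,q3,q4,q5}  [seen]
Reachable DFA states: {q0}, {q2,q3}, ∅, {q0,q1,q3}, {q0,q1,q3,q4,q5}, {q0,q1,q2,q3}, {q0,q1,q3,q5}, {q0,q1,q2,q3,q4,q5}, {q0,q1,q2,q3,q5}.
{q0,q3,q4,q5} is not among them.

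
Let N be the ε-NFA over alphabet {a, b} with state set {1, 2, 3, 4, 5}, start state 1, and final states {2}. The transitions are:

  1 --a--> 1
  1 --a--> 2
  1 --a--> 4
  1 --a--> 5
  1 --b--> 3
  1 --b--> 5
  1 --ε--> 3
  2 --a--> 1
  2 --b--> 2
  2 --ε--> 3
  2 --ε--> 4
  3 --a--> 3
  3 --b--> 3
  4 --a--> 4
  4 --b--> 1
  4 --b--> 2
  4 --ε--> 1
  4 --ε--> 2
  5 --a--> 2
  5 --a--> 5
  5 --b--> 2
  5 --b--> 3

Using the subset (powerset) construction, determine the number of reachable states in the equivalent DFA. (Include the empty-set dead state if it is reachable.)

4

Start state of the DFA: {1, 3} (ε-closure of the NFA start).
{1, 3} --a--> {1, 2, 3, 4, 5}  [new]
{1, 3} --b--> {3, 5}  [new]
{1, 2, 3, 4, 5} --a--> {1, 2, 3, 4, 5}  [seen]
{1, 2, 3, 4, 5} --b--> {1, 2, 3, 4, 5}  [seen]
{3, 5} --a--> {1, 2, 3, 4, 5}  [seen]
{3, 5} --b--> {1, 2, 3, 4}  [new]
{1, 2, 3, 4} --a--> {1, 2, 3, 4, 5}  [seen]
{1, 2, 3, 4} --b--> {1, 2, 3, 4, 5}  [seen]
Reachable DFA states: {1, 3}, {1, 2, 3, 4, 5}, {3, 5}, {1, 2, 3, 4}.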